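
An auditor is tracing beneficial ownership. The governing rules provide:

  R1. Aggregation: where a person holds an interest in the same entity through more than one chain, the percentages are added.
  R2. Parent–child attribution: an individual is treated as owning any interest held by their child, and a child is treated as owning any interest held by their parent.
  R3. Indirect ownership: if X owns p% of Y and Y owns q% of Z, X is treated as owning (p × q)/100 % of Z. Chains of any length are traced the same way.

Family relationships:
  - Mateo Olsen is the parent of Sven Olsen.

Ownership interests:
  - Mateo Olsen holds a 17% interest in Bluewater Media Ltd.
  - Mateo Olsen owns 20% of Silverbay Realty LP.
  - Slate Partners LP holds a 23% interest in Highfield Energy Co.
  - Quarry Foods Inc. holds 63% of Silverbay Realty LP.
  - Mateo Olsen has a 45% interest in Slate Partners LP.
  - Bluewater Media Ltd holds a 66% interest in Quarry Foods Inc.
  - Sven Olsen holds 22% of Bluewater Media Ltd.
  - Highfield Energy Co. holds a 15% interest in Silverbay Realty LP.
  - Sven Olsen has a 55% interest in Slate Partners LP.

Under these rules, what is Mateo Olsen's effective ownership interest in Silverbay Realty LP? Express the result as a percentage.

39.6662%

By parent–child attribution (R2), Mateo Olsen is treated as also owning Sven Olsen's interest in Bluewater Media Ltd, giving 17% + 22% = 39%.
By parent–child attribution (R2), Mateo Olsen is treated as also owning Sven Olsen's interest in Slate Partners LP, giving 45% + 55% = 100%.
Chain via Bluewater Media Ltd → Quarry Foods Inc. (R3): 39% × 66% × 63% = 16.2162% of Silverbay Realty LP.
Chain via Slate Partners LP → Highfield Energy Co. (R3): 100% × 23% × 15% = 3.45% of Silverbay Realty LP.
Direct interest in Silverbay Realty LP: 20%.
Aggregating (R1): 16.2162% + 3.45% + 20% = 39.6662%.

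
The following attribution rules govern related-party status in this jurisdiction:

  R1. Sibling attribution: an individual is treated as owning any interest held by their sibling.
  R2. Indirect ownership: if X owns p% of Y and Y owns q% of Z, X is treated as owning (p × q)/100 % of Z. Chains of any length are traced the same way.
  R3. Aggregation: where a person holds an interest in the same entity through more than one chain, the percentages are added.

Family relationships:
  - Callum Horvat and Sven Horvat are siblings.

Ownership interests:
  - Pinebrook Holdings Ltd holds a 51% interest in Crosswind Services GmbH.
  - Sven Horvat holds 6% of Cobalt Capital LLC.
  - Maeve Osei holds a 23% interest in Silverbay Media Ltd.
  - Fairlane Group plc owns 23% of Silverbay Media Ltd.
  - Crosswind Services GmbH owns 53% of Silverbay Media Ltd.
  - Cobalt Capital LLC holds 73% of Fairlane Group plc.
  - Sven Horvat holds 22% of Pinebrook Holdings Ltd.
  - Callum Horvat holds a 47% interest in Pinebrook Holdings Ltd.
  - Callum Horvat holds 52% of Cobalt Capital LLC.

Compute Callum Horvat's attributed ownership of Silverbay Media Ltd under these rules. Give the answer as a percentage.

By sibling attribution (R1), Callum Horvat is treated as also owning Sven Horvat's interest in Cobalt Capital LLC, giving 52% + 6% = 58%.
By sibling attribution (R1), Callum Horvat is treated as also owning Sven Horvat's interest in Pinebrook Holdings Ltd, giving 47% + 22% = 69%.
Chain via Cobalt Capital LLC → Fairlane Group plc (R2): 58% × 73% × 23% = 9.7382% of Silverbay Media Ltd.
Chain via Pinebrook Holdings Ltd → Crosswind Services GmbH (R2): 69% × 51% × 53% = 18.6507% of Silverbay Media Ltd.
Aggregating (R3): 9.7382% + 18.6507% = 28.3889%.

28.3889%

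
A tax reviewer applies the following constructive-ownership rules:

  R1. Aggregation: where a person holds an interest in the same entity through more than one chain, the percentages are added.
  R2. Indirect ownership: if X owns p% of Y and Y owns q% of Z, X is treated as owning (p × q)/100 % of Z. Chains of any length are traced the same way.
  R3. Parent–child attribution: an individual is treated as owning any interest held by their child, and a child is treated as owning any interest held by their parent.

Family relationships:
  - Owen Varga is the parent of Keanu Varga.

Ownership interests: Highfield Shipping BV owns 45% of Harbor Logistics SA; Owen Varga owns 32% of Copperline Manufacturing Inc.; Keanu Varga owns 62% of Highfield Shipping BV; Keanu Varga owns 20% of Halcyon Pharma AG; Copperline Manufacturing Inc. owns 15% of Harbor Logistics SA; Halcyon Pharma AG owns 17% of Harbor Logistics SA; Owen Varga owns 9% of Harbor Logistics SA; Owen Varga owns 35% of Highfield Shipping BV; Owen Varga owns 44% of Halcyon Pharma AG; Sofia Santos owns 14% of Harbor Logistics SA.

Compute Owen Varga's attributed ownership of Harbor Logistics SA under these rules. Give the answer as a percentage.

By parent–child attribution (R3), Owen Varga is treated as also owning Keanu Varga's interest in Halcyon Pharma AG, giving 44% + 20% = 64%.
By parent–child attribution (R3), Owen Varga is treated as also owning Keanu Varga's interest in Highfield Shipping BV, giving 35% + 62% = 97%.
Chain via Halcyon Pharma AG (R2): 64% × 17% = 10.88% of Harbor Logistics SA.
Chain via Highfield Shipping BV (R2): 97% × 45% = 43.65% of Harbor Logistics SA.
Chain via Copperline Manufacturing Inc. (R2): 32% × 15% = 4.8% of Harbor Logistics SA.
Direct interest in Harbor Logistics SA: 9%.
Aggregating (R1): 10.88% + 43.65% + 4.8% + 9% = 68.33%.

68.33%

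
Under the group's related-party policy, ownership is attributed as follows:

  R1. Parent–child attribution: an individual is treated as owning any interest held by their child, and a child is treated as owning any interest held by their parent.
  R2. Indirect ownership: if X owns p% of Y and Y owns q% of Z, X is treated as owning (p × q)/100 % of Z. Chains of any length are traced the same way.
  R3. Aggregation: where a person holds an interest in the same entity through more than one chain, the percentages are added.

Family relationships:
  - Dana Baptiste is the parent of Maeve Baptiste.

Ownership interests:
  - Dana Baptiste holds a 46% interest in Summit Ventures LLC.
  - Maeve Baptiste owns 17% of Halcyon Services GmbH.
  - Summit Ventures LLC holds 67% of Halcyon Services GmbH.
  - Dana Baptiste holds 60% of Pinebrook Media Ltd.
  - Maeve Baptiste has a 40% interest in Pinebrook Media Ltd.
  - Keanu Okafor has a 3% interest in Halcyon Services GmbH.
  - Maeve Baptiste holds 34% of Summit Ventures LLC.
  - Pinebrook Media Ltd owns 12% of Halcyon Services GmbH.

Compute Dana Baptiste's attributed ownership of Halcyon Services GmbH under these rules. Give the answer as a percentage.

By parent–child attribution (R1), Dana Baptiste is treated as also owning Maeve Baptiste's interest in Summit Ventures LLC, giving 46% + 34% = 80%.
By parent–child attribution (R1), Dana Baptiste is treated as also owning Maeve Baptiste's interest in Pinebrook Media Ltd, giving 60% + 40% = 100%.
By parent–child attribution (R1), Dana Baptiste is treated as owning Maeve Baptiste's 17% interest in Halcyon Services GmbH.
Chain via Summit Ventures LLC (R2): 80% × 67% = 53.6% of Halcyon Services GmbH.
Chain via Pinebrook Media Ltd (R2): 100% × 12% = 12% of Halcyon Services GmbH.
Direct interest in Halcyon Services GmbH: 17%.
Aggregating (R3): 53.6% + 12% + 17% = 82.6%.

82.6%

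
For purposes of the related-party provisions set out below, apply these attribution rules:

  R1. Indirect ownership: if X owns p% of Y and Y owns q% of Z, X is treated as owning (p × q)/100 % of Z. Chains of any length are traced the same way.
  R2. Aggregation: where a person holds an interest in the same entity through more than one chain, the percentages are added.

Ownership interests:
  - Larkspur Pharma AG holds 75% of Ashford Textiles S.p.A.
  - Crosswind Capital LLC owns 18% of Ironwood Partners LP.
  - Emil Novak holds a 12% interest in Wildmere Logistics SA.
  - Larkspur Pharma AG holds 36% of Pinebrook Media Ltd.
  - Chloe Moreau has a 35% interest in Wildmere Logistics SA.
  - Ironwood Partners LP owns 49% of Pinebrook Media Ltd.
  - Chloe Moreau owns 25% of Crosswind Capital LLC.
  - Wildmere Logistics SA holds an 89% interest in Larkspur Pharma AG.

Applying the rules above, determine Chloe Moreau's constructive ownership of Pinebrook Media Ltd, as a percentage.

Chain via Wildmere Logistics SA → Larkspur Pharma AG (R1): 35% × 89% × 36% = 11.214% of Pinebrook Media Ltd.
Chain via Crosswind Capital LLC → Ironwood Partners LP (R1): 25% × 18% × 49% = 2.205% of Pinebrook Media Ltd.
Aggregating (R2): 11.214% + 2.205% = 13.419%.

13.419%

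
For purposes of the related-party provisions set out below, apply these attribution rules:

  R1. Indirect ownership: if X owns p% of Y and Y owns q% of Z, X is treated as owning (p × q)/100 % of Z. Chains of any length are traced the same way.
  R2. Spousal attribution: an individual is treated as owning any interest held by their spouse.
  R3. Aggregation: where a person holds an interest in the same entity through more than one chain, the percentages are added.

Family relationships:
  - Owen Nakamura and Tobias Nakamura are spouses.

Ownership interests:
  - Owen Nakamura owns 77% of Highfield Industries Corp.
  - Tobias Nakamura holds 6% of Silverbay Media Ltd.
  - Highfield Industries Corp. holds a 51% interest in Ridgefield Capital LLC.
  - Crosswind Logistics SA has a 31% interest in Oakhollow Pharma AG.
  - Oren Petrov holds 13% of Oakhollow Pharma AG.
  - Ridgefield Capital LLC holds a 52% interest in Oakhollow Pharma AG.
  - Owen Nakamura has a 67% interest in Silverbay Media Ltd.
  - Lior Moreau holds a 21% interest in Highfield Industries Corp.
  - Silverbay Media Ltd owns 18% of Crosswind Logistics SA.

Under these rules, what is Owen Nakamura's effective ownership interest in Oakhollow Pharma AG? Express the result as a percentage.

By spousal attribution (R2), Owen Nakamura is treated as also owning Tobias Nakamura's interest in Silverbay Media Ltd, giving 67% + 6% = 73%.
Chain via Highfield Industries Corp. → Ridgefield Capital LLC (R1): 77% × 51% × 52% = 20.4204% of Oakhollow Pharma AG.
Chain via Silverbay Media Ltd → Crosswind Logistics SA (R1): 73% × 18% × 31% = 4.0734% of Oakhollow Pharma AG.
Aggregating (R3): 20.4204% + 4.0734% = 24.4938%.

24.4938%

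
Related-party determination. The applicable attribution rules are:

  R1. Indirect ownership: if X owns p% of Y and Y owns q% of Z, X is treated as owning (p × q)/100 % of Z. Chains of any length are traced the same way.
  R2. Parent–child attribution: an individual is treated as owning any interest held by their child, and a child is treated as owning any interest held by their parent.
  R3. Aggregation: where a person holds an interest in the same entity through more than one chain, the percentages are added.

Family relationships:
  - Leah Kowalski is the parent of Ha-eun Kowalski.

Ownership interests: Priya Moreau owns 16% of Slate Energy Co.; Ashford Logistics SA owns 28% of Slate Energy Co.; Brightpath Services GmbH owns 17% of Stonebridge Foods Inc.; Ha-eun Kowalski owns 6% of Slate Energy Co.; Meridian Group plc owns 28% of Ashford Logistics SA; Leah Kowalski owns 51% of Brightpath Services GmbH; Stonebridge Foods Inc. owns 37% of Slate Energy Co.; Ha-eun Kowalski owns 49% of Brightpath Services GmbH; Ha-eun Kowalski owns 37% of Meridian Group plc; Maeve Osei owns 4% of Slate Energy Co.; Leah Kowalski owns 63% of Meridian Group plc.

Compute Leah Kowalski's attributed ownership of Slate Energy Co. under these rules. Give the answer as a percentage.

By parent–child attribution (R2), Leah Kowalski is treated as also owning Ha-eun Kowalski's interest in Brightpath Services GmbH, giving 51% + 49% = 100%.
By parent–child attribution (R2), Leah Kowalski is treated as also owning Ha-eun Kowalski's interest in Meridian Group plc, giving 63% + 37% = 100%.
By parent–child attribution (R2), Leah Kowalski is treated as owning Ha-eun Kowalski's 6% interest in Slate Energy Co.
Chain via Brightpath Services GmbH → Stonebridge Foods Inc. (R1): 100% × 17% × 37% = 6.29% of Slate Energy Co.
Chain via Meridian Group plc → Ashford Logistics SA (R1): 100% × 28% × 28% = 7.84% of Slate Energy Co.
Direct interest in Slate Energy Co: 6%.
Aggregating (R3): 6.29% + 7.84% + 6% = 20.13%.

20.13%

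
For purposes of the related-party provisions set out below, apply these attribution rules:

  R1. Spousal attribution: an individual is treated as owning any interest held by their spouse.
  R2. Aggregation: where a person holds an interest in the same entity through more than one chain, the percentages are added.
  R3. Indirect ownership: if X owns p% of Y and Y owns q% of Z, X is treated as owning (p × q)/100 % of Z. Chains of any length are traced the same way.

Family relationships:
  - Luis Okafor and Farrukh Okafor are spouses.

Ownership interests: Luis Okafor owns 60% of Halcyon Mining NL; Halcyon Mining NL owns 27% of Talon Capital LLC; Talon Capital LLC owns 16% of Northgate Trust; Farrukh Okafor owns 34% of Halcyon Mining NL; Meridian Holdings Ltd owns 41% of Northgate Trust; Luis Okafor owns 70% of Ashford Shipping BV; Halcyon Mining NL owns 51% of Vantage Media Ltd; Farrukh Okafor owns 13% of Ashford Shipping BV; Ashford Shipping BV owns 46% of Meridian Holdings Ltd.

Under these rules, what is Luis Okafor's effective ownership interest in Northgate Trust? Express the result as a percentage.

19.7146%

By spousal attribution (R1), Luis Okafor is treated as also owning Farrukh Okafor's interest in Ashford Shipping BV, giving 70% + 13% = 83%.
By spousal attribution (R1), Luis Okafor is treated as also owning Farrukh Okafor's interest in Halcyon Mining NL, giving 60% + 34% = 94%.
Chain via Ashford Shipping BV → Meridian Holdings Ltd (R3): 83% × 46% × 41% = 15.6538% of Northgate Trust.
Chain via Halcyon Mining NL → Talon Capital LLC (R3): 94% × 27% × 16% = 4.0608% of Northgate Trust.
Aggregating (R2): 15.6538% + 4.0608% = 19.7146%.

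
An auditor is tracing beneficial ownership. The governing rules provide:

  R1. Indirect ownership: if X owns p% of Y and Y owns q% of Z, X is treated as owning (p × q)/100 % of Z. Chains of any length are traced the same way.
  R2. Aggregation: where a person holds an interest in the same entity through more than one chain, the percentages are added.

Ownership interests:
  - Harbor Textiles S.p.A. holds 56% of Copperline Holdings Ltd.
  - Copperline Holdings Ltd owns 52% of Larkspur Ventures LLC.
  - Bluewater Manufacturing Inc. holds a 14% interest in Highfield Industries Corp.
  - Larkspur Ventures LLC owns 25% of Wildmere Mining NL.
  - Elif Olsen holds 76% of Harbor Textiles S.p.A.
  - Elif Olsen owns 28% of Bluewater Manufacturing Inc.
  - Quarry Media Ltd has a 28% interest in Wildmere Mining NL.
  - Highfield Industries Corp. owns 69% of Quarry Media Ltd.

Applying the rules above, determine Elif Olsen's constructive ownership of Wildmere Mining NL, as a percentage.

Chain via Harbor Textiles S.p.A. → Copperline Holdings Ltd → Larkspur Ventures LLC (R1): 76% × 56% × 52% × 25% = 5.5328% of Wildmere Mining NL.
Chain via Bluewater Manufacturing Inc. → Highfield Industries Corp. → Quarry Media Ltd (R1): 28% × 14% × 69% × 28% = 0.757344% of Wildmere Mining NL.
Aggregating (R2): 5.5328% + 0.757344% = 6.290144%.

6.290144%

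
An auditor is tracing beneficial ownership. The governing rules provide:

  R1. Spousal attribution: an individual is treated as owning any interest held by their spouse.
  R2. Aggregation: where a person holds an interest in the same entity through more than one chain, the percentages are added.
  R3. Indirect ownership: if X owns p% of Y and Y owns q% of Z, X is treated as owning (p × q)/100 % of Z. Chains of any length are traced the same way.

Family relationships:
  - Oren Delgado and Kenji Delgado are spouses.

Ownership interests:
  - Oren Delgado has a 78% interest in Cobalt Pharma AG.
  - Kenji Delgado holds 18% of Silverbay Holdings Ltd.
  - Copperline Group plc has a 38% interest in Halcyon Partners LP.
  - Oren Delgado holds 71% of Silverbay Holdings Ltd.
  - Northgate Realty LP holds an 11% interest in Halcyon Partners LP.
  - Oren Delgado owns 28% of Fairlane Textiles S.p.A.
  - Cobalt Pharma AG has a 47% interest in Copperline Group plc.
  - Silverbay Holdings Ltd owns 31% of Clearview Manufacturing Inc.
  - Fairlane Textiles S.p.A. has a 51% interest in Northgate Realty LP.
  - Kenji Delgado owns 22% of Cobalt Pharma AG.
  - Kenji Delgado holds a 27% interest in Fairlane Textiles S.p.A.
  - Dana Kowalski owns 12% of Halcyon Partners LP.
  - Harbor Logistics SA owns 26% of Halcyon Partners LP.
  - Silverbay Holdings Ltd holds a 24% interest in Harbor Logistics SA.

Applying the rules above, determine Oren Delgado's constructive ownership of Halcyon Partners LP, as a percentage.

By spousal attribution (R1), Oren Delgado is treated as also owning Kenji Delgado's interest in Silverbay Holdings Ltd, giving 71% + 18% = 89%.
By spousal attribution (R1), Oren Delgado is treated as also owning Kenji Delgado's interest in Fairlane Textiles S.p.A, giving 28% + 27% = 55%.
By spousal attribution (R1), Oren Delgado is treated as also owning Kenji Delgado's interest in Cobalt Pharma AG, giving 78% + 22% = 100%.
Chain via Silverbay Holdings Ltd → Harbor Logistics SA (R3): 89% × 24% × 26% = 5.5536% of Halcyon Partners LP.
Chain via Fairlane Textiles S.p.A. → Northgate Realty LP (R3): 55% × 51% × 11% = 3.0855% of Halcyon Partners LP.
Chain via Cobalt Pharma AG → Copperline Group plc (R3): 100% × 47% × 38% = 17.86% of Halcyon Partners LP.
Aggregating (R2): 5.5536% + 3.0855% + 17.86% = 26.4991%.

26.4991%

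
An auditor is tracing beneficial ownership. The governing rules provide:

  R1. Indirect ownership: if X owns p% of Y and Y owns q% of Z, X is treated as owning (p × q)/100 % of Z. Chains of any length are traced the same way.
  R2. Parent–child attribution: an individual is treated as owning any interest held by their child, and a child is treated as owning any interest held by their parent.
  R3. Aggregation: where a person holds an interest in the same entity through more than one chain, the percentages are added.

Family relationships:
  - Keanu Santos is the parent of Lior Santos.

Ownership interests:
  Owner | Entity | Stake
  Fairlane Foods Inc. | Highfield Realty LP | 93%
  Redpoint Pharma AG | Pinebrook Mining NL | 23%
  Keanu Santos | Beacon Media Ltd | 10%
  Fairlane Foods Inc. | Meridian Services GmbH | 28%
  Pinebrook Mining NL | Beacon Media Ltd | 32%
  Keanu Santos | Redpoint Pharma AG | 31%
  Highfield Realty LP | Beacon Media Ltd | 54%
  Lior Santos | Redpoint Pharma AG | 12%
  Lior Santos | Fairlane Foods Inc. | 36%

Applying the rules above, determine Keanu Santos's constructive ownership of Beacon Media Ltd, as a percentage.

31.244%

By parent–child attribution (R2), Keanu Santos is treated as also owning Lior Santos's interest in Redpoint Pharma AG, giving 31% + 12% = 43%.
By parent–child attribution (R2), Keanu Santos is treated as owning Lior Santos's 36% interest in Fairlane Foods Inc.
Chain via Redpoint Pharma AG → Pinebrook Mining NL (R1): 43% × 23% × 32% = 3.1648% of Beacon Media Ltd.
Direct interest in Beacon Media Ltd: 10%.
Chain via Fairlane Foods Inc. → Highfield Realty LP (R1): 36% × 93% × 54% = 18.0792% of Beacon Media Ltd.
Aggregating (R3): 3.1648% + 10% + 18.0792% = 31.244%.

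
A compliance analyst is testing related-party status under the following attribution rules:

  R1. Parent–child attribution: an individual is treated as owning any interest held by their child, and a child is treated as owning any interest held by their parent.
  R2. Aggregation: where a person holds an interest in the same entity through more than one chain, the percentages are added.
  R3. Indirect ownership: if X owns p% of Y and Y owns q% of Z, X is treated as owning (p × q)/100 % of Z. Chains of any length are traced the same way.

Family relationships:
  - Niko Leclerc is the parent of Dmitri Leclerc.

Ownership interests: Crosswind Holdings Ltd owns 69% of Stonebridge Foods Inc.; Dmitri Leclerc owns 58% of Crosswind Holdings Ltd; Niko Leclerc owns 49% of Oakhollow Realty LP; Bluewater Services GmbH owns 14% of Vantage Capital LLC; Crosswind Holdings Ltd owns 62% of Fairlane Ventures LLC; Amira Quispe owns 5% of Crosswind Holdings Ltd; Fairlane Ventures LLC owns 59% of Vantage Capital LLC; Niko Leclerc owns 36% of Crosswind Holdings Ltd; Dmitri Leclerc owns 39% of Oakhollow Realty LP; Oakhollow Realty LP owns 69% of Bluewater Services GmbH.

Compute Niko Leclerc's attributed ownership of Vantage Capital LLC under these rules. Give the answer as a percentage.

By parent–child attribution (R1), Niko Leclerc is treated as also owning Dmitri Leclerc's interest in Oakhollow Realty LP, giving 49% + 39% = 88%.
By parent–child attribution (R1), Niko Leclerc is treated as also owning Dmitri Leclerc's interest in Crosswind Holdings Ltd, giving 36% + 58% = 94%.
Chain via Oakhollow Realty LP → Bluewater Services GmbH (R3): 88% × 69% × 14% = 8.5008% of Vantage Capital LLC.
Chain via Crosswind Holdings Ltd → Fairlane Ventures LLC (R3): 94% × 62% × 59% = 34.3852% of Vantage Capital LLC.
Aggregating (R2): 8.5008% + 34.3852% = 42.886%.

42.886%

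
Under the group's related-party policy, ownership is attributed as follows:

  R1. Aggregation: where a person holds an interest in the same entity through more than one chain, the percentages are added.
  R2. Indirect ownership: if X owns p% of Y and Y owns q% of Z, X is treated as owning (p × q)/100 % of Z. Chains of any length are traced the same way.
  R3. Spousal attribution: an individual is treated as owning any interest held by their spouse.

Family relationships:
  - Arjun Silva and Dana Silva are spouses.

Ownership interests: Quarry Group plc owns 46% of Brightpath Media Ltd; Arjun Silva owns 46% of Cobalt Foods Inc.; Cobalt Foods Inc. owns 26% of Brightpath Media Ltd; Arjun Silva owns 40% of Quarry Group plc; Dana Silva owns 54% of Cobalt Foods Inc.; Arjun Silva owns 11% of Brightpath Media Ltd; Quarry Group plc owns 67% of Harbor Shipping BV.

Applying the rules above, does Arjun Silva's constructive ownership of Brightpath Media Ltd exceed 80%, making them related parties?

No

By spousal attribution (R3), Arjun Silva is treated as also owning Dana Silva's interest in Cobalt Foods Inc, giving 46% + 54% = 100%.
Chain via Cobalt Foods Inc. (R2): 100% × 26% = 26% of Brightpath Media Ltd.
Chain via Quarry Group plc (R2): 40% × 46% = 18.4% of Brightpath Media Ltd.
Direct interest in Brightpath Media Ltd: 11%.
Aggregating (R1): 26% + 18.4% + 11% = 55.4%.
55.4% does not exceed the 80% threshold, so Arjun is not a related party to Brightpath Media Ltd.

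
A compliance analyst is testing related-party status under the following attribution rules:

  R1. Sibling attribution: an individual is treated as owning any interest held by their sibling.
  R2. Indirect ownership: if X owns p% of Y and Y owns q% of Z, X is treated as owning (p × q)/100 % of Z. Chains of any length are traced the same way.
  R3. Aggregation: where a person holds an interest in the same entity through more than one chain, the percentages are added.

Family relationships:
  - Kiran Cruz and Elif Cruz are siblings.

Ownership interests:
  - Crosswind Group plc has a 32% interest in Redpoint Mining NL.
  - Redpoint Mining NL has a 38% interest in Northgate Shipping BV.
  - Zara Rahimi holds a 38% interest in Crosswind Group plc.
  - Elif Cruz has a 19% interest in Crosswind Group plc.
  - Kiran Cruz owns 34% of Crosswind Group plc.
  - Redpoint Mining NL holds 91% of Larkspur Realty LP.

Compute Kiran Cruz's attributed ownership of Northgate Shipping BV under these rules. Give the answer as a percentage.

6.4448%

By sibling attribution (R1), Kiran Cruz is treated as also owning Elif Cruz's interest in Crosswind Group plc, giving 34% + 19% = 53%.
Chain via Crosswind Group plc → Redpoint Mining NL (R2): 53% × 32% × 38% = 6.4448% of Northgate Shipping BV.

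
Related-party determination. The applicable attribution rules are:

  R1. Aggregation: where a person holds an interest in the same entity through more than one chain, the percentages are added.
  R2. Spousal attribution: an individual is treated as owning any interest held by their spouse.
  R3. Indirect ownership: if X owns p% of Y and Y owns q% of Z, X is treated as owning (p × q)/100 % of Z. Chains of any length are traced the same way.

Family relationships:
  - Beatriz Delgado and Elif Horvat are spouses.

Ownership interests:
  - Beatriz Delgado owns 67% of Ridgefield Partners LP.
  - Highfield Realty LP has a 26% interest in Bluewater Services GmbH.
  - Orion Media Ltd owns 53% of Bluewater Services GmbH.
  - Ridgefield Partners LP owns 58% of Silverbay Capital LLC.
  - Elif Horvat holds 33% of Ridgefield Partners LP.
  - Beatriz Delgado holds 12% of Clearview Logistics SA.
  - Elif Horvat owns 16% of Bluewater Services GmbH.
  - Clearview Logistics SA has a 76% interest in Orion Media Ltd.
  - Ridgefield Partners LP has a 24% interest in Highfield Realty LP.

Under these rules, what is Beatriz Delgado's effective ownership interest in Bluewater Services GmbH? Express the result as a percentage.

By spousal attribution (R2), Beatriz Delgado is treated as also owning Elif Horvat's interest in Ridgefield Partners LP, giving 67% + 33% = 100%.
By spousal attribution (R2), Beatriz Delgado is treated as owning Elif Horvat's 16% interest in Bluewater Services GmbH.
Chain via Ridgefield Partners LP → Highfield Realty LP (R3): 100% × 24% × 26% = 6.24% of Bluewater Services GmbH.
Chain via Clearview Logistics SA → Orion Media Ltd (R3): 12% × 76% × 53% = 4.8336% of Bluewater Services GmbH.
Direct interest in Bluewater Services GmbH: 16%.
Aggregating (R1): 6.24% + 4.8336% + 16% = 27.0736%.

27.0736%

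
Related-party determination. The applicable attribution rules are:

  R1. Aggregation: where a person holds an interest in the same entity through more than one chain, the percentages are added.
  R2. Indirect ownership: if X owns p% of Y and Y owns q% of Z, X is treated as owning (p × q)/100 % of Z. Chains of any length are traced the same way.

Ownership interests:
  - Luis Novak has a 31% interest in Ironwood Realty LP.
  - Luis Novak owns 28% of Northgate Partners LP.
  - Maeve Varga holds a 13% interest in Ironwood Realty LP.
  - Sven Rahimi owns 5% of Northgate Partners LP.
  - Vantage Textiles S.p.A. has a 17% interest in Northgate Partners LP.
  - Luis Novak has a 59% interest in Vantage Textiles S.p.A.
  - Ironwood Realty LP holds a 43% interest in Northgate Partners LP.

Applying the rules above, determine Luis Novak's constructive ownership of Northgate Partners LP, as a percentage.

Chain via Ironwood Realty LP (R2): 31% × 43% = 13.33% of Northgate Partners LP.
Chain via Vantage Textiles S.p.A. (R2): 59% × 17% = 10.03% of Northgate Partners LP.
Direct interest in Northgate Partners LP: 28%.
Aggregating (R1): 13.33% + 10.03% + 28% = 51.36%.

51.36%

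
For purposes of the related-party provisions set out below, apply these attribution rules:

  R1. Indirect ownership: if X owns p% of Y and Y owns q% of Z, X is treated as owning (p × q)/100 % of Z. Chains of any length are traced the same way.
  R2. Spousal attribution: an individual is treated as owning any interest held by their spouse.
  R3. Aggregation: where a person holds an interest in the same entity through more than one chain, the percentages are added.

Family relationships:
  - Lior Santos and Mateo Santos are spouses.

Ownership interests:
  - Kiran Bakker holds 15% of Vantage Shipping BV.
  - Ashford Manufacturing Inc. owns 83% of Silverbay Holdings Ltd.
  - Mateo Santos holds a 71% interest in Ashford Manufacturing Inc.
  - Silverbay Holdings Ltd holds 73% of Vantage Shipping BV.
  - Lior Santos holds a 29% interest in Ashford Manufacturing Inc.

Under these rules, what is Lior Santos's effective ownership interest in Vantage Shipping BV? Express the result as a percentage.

60.59%

By spousal attribution (R2), Lior Santos is treated as also owning Mateo Santos's interest in Ashford Manufacturing Inc, giving 29% + 71% = 100%.
Chain via Ashford Manufacturing Inc. → Silverbay Holdings Ltd (R1): 100% × 83% × 73% = 60.59% of Vantage Shipping BV.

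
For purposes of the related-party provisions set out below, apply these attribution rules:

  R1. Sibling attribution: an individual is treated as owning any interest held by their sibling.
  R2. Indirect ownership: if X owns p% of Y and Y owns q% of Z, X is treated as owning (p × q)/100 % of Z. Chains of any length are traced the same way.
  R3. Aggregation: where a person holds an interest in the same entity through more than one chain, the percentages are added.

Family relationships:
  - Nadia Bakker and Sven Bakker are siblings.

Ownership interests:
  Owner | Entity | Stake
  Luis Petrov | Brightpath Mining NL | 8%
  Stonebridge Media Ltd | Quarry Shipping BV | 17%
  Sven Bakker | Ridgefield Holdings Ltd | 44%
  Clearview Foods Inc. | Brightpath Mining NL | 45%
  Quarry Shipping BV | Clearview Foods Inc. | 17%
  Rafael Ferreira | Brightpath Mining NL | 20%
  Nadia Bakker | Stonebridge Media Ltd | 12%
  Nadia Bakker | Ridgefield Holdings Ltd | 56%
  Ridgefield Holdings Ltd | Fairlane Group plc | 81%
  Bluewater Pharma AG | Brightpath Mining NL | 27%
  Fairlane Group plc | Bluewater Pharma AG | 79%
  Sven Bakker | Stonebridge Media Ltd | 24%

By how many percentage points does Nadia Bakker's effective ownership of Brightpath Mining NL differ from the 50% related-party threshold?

By sibling attribution (R1), Nadia Bakker is treated as also owning Sven Bakker's interest in Ridgefield Holdings Ltd, giving 56% + 44% = 100%.
By sibling attribution (R1), Nadia Bakker is treated as also owning Sven Bakker's interest in Stonebridge Media Ltd, giving 12% + 24% = 36%.
Chain via Ridgefield Holdings Ltd → Fairlane Group plc → Bluewater Pharma AG (R2): 100% × 81% × 79% × 27% = 17.2773% of Brightpath Mining NL.
Chain via Stonebridge Media Ltd → Quarry Shipping BV → Clearview Foods Inc. (R2): 36% × 17% × 17% × 45% = 0.46818% of Brightpath Mining NL.
Aggregating (R3): 17.2773% + 0.46818% = 17.74548%.
17.74548% falls short of the 50% threshold by 32.25452 percentage points.

32.25452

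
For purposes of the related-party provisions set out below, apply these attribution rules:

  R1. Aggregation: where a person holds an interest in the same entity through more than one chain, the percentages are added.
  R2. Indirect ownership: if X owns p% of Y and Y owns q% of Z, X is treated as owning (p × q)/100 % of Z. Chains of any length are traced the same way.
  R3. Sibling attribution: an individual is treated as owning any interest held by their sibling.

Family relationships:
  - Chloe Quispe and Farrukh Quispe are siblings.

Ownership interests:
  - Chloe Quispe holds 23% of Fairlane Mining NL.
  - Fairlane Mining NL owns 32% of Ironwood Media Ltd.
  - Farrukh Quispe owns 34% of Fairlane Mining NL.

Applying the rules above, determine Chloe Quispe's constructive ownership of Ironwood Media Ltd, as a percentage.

By sibling attribution (R3), Chloe Quispe is treated as also owning Farrukh Quispe's interest in Fairlane Mining NL, giving 23% + 34% = 57%.
Chain via Fairlane Mining NL (R2): 57% × 32% = 18.24% of Ironwood Media Ltd.

18.24%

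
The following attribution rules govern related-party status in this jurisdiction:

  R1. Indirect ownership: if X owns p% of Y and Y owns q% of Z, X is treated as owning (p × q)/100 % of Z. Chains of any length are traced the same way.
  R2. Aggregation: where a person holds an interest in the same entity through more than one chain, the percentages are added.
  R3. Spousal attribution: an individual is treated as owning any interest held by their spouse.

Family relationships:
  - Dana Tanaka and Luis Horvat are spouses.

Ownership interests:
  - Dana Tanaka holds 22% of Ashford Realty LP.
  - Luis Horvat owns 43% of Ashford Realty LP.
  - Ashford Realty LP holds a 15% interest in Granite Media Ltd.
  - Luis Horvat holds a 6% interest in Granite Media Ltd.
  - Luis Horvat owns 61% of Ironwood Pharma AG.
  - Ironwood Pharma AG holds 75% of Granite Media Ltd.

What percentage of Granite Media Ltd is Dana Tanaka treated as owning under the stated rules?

61.5%

By spousal attribution (R3), Dana Tanaka is treated as also owning Luis Horvat's interest in Ashford Realty LP, giving 22% + 43% = 65%.
By spousal attribution (R3), Dana Tanaka is treated as owning Luis Horvat's 61% interest in Ironwood Pharma AG.
By spousal attribution (R3), Dana Tanaka is treated as owning Luis Horvat's 6% interest in Granite Media Ltd.
Chain via Ashford Realty LP (R1): 65% × 15% = 9.75% of Granite Media Ltd.
Chain via Ironwood Pharma AG (R1): 61% × 75% = 45.75% of Granite Media Ltd.
Direct interest in Granite Media Ltd: 6%.
Aggregating (R2): 9.75% + 45.75% + 6% = 61.5%.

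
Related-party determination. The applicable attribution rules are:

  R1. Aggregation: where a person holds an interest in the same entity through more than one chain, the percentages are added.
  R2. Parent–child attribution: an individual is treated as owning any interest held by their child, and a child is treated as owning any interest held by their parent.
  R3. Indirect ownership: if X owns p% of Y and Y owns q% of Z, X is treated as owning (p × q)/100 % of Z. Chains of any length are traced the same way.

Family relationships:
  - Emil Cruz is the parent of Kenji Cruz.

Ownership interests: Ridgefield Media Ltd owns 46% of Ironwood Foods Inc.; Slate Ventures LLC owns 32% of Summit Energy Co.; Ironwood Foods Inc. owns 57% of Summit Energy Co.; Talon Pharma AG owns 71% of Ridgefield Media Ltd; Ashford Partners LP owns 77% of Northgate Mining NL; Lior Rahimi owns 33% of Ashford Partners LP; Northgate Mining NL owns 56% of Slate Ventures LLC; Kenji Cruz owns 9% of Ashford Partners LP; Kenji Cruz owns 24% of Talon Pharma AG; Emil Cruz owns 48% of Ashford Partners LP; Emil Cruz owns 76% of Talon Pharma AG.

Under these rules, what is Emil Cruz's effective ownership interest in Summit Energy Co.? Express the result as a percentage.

26.481288%

By parent–child attribution (R2), Emil Cruz is treated as also owning Kenji Cruz's interest in Talon Pharma AG, giving 76% + 24% = 100%.
By parent–child attribution (R2), Emil Cruz is treated as also owning Kenji Cruz's interest in Ashford Partners LP, giving 48% + 9% = 57%.
Chain via Talon Pharma AG → Ridgefield Media Ltd → Ironwood Foods Inc. (R3): 100% × 71% × 46% × 57% = 18.6162% of Summit Energy Co.
Chain via Ashford Partners LP → Northgate Mining NL → Slate Ventures LLC (R3): 57% × 77% × 56% × 32% = 7.865088% of Summit Energy Co.
Aggregating (R1): 18.6162% + 7.865088% = 26.481288%.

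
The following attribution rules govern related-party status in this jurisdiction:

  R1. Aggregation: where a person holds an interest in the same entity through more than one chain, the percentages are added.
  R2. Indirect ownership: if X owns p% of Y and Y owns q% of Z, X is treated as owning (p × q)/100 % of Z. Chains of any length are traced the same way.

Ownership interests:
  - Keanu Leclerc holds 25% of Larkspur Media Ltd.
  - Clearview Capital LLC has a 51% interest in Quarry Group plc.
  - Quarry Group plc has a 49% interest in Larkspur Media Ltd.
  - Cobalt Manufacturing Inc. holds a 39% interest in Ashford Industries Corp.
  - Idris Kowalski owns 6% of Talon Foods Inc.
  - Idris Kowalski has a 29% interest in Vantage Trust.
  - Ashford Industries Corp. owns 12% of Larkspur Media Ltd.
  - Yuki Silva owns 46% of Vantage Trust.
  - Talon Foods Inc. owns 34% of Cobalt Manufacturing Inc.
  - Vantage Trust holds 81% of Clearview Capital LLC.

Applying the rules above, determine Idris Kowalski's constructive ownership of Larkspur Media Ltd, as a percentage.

Chain via Vantage Trust → Clearview Capital LLC → Quarry Group plc (R2): 29% × 81% × 51% × 49% = 5.870151% of Larkspur Media Ltd.
Chain via Talon Foods Inc. → Cobalt Manufacturing Inc. → Ashford Industries Corp. (R2): 6% × 34% × 39% × 12% = 0.095472% of Larkspur Media Ltd.
Aggregating (R1): 5.870151% + 0.095472% = 5.965623%.

5.965623%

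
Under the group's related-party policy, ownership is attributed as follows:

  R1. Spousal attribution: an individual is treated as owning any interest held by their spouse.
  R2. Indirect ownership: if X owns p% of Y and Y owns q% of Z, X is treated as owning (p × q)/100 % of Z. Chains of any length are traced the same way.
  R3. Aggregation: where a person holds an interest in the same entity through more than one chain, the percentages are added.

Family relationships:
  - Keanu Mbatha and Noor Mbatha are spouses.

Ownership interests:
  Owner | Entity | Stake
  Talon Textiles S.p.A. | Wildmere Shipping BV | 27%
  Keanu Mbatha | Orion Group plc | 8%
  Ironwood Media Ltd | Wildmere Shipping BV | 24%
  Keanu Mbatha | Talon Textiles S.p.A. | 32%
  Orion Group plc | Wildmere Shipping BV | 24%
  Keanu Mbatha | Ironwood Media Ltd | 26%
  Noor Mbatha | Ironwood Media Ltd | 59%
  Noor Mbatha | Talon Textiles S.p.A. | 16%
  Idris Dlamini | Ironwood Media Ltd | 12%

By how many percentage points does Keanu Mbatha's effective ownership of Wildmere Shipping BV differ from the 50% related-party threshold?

By spousal attribution (R1), Keanu Mbatha is treated as also owning Noor Mbatha's interest in Ironwood Media Ltd, giving 26% + 59% = 85%.
By spousal attribution (R1), Keanu Mbatha is treated as also owning Noor Mbatha's interest in Talon Textiles S.p.A, giving 32% + 16% = 48%.
Chain via Orion Group plc (R2): 8% × 24% = 1.92% of Wildmere Shipping BV.
Chain via Ironwood Media Ltd (R2): 85% × 24% = 20.4% of Wildmere Shipping BV.
Chain via Talon Textiles S.p.A. (R2): 48% × 27% = 12.96% of Wildmere Shipping BV.
Aggregating (R3): 1.92% + 20.4% + 12.96% = 35.28%.
35.28% falls short of the 50% threshold by 14.72 percentage points.

14.72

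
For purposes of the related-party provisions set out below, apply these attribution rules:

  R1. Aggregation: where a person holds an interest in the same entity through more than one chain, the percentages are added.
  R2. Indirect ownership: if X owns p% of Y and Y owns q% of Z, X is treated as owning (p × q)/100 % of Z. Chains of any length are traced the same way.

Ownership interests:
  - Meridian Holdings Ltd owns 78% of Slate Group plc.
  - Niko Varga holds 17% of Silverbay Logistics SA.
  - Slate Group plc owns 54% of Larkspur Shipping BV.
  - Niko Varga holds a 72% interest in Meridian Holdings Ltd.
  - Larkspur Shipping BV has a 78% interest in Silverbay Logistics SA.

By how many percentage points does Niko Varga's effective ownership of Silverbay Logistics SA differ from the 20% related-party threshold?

20.654592

Chain via Meridian Holdings Ltd → Slate Group plc → Larkspur Shipping BV (R2): 72% × 78% × 54% × 78% = 23.654592% of Silverbay Logistics SA.
Direct interest in Silverbay Logistics SA: 17%.
Aggregating (R1): 23.654592% + 17% = 40.654592%.
40.654592% exceeds the 20% threshold by 20.654592 percentage points.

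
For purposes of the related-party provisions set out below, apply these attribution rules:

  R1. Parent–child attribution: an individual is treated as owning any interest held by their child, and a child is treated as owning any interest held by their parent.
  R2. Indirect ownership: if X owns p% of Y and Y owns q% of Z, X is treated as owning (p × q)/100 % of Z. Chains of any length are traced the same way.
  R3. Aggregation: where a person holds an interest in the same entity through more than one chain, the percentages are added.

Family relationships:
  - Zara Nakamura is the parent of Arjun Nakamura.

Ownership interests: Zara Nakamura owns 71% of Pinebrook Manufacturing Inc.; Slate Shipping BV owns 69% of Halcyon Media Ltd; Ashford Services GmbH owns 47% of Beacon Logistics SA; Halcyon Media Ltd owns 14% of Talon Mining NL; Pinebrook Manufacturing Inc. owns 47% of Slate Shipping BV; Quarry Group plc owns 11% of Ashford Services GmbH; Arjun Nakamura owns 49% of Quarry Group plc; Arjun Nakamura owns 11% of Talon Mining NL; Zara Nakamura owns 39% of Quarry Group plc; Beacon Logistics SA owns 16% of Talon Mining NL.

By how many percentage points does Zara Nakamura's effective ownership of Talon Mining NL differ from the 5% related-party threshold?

9.951478

By parent–child attribution (R1), Zara Nakamura is treated as also owning Arjun Nakamura's interest in Quarry Group plc, giving 39% + 49% = 88%.
By parent–child attribution (R1), Zara Nakamura is treated as owning Arjun Nakamura's 11% interest in Talon Mining NL.
Chain via Quarry Group plc → Ashford Services GmbH → Beacon Logistics SA (R2): 88% × 11% × 47% × 16% = 0.727936% of Talon Mining NL.
Chain via Pinebrook Manufacturing Inc. → Slate Shipping BV → Halcyon Media Ltd (R2): 71% × 47% × 69% × 14% = 3.223542% of Talon Mining NL.
Direct interest in Talon Mining NL: 11%.
Aggregating (R3): 0.727936% + 3.223542% + 11% = 14.951478%.
14.951478% exceeds the 5% threshold by 9.951478 percentage points.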